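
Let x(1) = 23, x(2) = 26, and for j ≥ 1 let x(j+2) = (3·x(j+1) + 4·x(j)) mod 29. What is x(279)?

12

Computing terms: x(1) = 23; x(2) = 26; x(3) = 25; x(4) = 5; x(5) = 28; x(6) = 17; x(7) = 18; x(8) = 6; x(9) = 3; x(10) = 4; x(11) = 24; x(12) = 1; x(13) = 12; x(14) = 11; x(15) = 23; x(16) = 26.
Since (x(15), x(16)) = (x(1), x(2)) = (23, 26) (two consecutive terms determine the rest), the sequence is periodic with period 14.
(279 - 1) mod 14 = 12, so x(279) = x(13) = 12.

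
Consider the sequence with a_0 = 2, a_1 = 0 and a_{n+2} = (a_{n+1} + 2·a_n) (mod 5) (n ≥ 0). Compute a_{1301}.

0

We have a_0 = 2, a_1 = 0, a_2 = 4, a_3 = 4, a_4 = 2, a_5 = 0.
The sequence repeats with period 4.
So a_{1301} = a_{0 + ((1301-0) mod 4)} = a_1 = 0.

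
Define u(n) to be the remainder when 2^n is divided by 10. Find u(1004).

6

Listing terms: u(0) = 1, u(1) = 2, u(2) = 4, u(3) = 8, u(4) = 6, u(5) = 2.
Since u(5) = u(1) = 2, the sequence is eventually periodic: after a pre-period of length 1 it cycles with period 4.
For n ≥ 1, u(n) depends only on (n - 1) mod 4. (1004 - 1) mod 4 = 3, so u(1004) = u(4) = 6.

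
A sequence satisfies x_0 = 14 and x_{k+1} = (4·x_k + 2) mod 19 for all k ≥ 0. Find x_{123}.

Computing terms: x_0 = 14,  x_1 = 1,  x_2 = 6,  x_3 = 7,  x_4 = 11,  x_5 = 8,  x_6 = 15,  x_7 = 5,  x_8 = 3,  x_9 = 14.
The sequence repeats with period 9.
(123 - 0) mod 9 = 6, so x_{123} = x_6 = 15.

15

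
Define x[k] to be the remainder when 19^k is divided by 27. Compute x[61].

Listing terms: x[0] = 1, x[1] = 19, x[2] = 10, x[3] = 1.
The sequence repeats with period 3.
So x[61] = x[0 + ((61-0) mod 3)] = x[1] = 19.

19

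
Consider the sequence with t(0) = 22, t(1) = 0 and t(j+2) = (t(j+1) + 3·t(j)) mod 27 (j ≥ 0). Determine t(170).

We have t(0) = 22; t(1) = 0; t(2) = 12; t(3) = 12; t(4) = 21; t(5) = 3; t(6) = 12; t(7) = 21.
Since (t(6), t(7)) = (t(3), t(4)) = (12, 21) (two consecutive terms determine the rest), the sequence is eventually periodic: after a pre-period of length 3 it cycles with period 3.
For j ≥ 3, t(j) depends only on (j - 3) mod 3. (170 - 3) mod 3 = 2, so t(170) = t(5) = 3.

3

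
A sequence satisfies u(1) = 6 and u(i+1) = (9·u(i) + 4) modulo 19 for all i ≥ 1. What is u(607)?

Computing terms: u(1) = 6,  u(2) = 1,  u(3) = 13,  u(4) = 7,  u(5) = 10,  u(6) = 18,  u(7) = 14,  u(8) = 16,  u(9) = 15,  u(10) = 6.
Since u(10) = u(1) = 6, the sequence is periodic with period 9.
So u(607) = u(1 + ((607-1) mod 9)) = u(4) = 7.

7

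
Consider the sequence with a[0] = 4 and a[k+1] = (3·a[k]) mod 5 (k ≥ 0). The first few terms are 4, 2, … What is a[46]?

a[0] = 4,  a[1] = 2,  a[2] = 1,  a[3] = 3,  a[4] = 4.
Since a[4] = a[0] = 4, the sequence is periodic with period 4.
So a[46] = a[0 + ((46-0) mod 4)] = a[2] = 1.

1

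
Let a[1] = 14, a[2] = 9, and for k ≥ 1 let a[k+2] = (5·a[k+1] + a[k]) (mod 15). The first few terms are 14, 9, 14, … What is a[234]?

9

Computing terms: a[1] = 14; a[2] = 9; a[3] = 14; a[4] = 4; a[5] = 4; a[6] = 9; a[7] = 4; a[8] = 14; a[9] = 14; a[10] = 9.
Since (a[9], a[10]) = (a[1], a[2]) = (14, 9) (two consecutive terms determine the rest), the sequence is periodic with period 8.
So a[234] = a[1 + ((234-1) mod 8)] = a[2] = 9.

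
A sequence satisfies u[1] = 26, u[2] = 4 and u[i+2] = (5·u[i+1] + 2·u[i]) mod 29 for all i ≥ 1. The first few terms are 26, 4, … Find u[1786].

Listing terms: u[1] = 26; u[2] = 4; u[3] = 14; u[4] = 20; u[5] = 12; u[6] = 13; u[7] = 2; u[8] = 7; u[9] = 10; u[10] = 6; u[11] = 21; u[12] = 1; u[13] = 18; u[14] = 5; u[15] = 3; u[16] = 25; u[17] = 15; u[18] = 9; u[19] = 17; u[20] = 16; u[21] = 27; u[22] = 22; u[23] = 19; u[24] = 23; u[25] = 8; u[26] = 28; u[27] = 11; u[28] = 24; u[29] = 26; u[30] = 4.
The sequence repeats with period 28.
So u[1786] = u[1 + ((1786-1) mod 28)] = u[22] = 22.

22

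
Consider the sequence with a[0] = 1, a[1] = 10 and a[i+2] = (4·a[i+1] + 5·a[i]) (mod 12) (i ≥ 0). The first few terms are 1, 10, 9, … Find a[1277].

6

We have a[0] = 1,  a[1] = 10,  a[2] = 9,  a[3] = 2,  a[4] = 5,  a[5] = 6,  a[6] = 1,  a[7] = 10.
Since (a[6], a[7]) = (a[0], a[1]) = (1, 10) (two consecutive terms determine the rest), the sequence is periodic with period 6.
(1277 - 0) mod 6 = 5, so a[1277] = a[5] = 6.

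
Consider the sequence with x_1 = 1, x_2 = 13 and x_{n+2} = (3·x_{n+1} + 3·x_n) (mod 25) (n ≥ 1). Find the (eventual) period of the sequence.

x_1 = 1, x_2 = 13, x_3 = 17, x_4 = 15, x_5 = 21, x_6 = 8, x_7 = 12, x_8 = 10, x_9 = 16, x_{10} = 3, x_{11} = 7, x_{12} = 5, x_{13} = 11, x_{14} = 23, x_{15} = 2, x_{16} = 0, x_{17} = 6, x_{18} = 18, x_{19} = 22, x_{20} = 20, x_{21} = 1, x_{22} = 13.
The sequence repeats with period 20.

20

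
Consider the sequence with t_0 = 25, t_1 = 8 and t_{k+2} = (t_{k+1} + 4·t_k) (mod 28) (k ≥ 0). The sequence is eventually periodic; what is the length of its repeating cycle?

48

t_0 = 25, t_1 = 8, t_2 = 24, t_3 = 0, t_4 = 12, t_5 = 12, t_6 = 4, t_7 = 24, t_8 = 12, t_9 = 24, t_{10} = 16, t_{11} = 0, t_{12} = 8, t_{13} = 8, t_{14} = 12, t_{15} = 16, t_{16} = 8, t_{17} = 16, t_{18} = 20, t_{19} = 0, t_{20} = 24, t_{21} = 24, t_{22} = 8, t_{23} = 20, t_{24} = 24, t_{25} = 20, t_{26} = 4, t_{27} = 0, t_{28} = 16, t_{29} = 16, t_{30} = 24, t_{31} = 4, t_{32} = 16, t_{33} = 4, t_{34} = 12, t_{35} = 0, t_{36} = 20, t_{37} = 20, t_{38} = 16, t_{39} = 12, t_{40} = 20, t_{41} = 12, t_{42} = 8, t_{43} = 0, t_{44} = 4, t_{45} = 4, t_{46} = 20, t_{47} = 8, t_{48} = 4, t_{49} = 8, t_{50} = 24.
Since (t_{49}, t_{50}) = (t_1, t_2) = (8, 24) (two consecutive terms determine the rest), the sequence is eventually periodic: after a pre-period of length 1 it cycles with period 48.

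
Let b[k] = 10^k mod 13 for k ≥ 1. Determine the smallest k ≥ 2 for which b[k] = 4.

5

Computing terms: b[1] = 10; b[2] = 9; b[3] = 12; b[4] = 3; b[5] = 4; b[6] = 1; b[7] = 10.
Since b[7] = b[1] = 10, the sequence is periodic with period 6.
The value 4 first appears (with k ≥ 2) at b[5].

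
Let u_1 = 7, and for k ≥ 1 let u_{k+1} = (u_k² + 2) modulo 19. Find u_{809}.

6

Computing terms: u_1 = 7; u_2 = 13; u_3 = 0; u_4 = 2; u_5 = 6; u_6 = 0.
Since u_6 = u_3 = 0, the sequence is eventually periodic: after a pre-period of length 2 it cycles with period 3.
For k ≥ 3, u_k depends only on (k - 3) mod 3. (809 - 3) mod 3 = 2, so u_{809} = u_5 = 6.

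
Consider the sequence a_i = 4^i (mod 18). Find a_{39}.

10

We have a_0 = 1; a_1 = 4; a_2 = 16; a_3 = 10; a_4 = 4.
Since a_4 = a_1 = 4, the sequence is eventually periodic: after a pre-period of length 1 it cycles with period 3.
For i ≥ 1, a_i depends only on (i - 1) mod 3. (39 - 1) mod 3 = 2, so a_{39} = a_3 = 10.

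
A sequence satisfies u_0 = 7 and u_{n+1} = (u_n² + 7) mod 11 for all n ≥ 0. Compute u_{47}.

8

Computing terms: u_0 = 7, u_1 = 1, u_2 = 8, u_3 = 5, u_4 = 10, u_5 = 8.
Since u_5 = u_2 = 8, the sequence is eventually periodic: after a pre-period of length 2 it cycles with period 3.
For n ≥ 2, u_n depends only on (n - 2) mod 3. (47 - 2) mod 3 = 0, so u_{47} = u_2 = 8.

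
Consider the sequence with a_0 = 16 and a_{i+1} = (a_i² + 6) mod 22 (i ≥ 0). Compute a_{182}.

10

We have a_0 = 16,  a_1 = 20,  a_2 = 10,  a_3 = 18,  a_4 = 0,  a_5 = 6,  a_6 = 20.
Since a_6 = a_1 = 20, the sequence is eventually periodic: after a pre-period of length 1 it cycles with period 5.
For i ≥ 1, a_i depends only on (i - 1) mod 5. (182 - 1) mod 5 = 1, so a_{182} = a_2 = 10.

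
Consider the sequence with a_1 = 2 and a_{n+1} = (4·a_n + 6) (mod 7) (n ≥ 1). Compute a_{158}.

a_1 = 2,  a_2 = 0,  a_3 = 6,  a_4 = 2.
The sequence repeats with period 3.
So a_{158} = a_{1 + ((158-1) mod 3)} = a_2 = 0.

0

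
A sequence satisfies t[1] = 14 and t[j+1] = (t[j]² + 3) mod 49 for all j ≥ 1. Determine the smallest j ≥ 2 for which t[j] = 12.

3

We have t[1] = 14; t[2] = 3; t[3] = 12; t[4] = 0; t[5] = 3.
Since t[5] = t[2] = 3, the sequence is eventually periodic: after a pre-period of length 1 it cycles with period 3.
The value 12 first appears (with j ≥ 2) at t[3].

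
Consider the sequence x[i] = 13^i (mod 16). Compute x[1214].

9

We have x[0] = 1; x[1] = 13; x[2] = 9; x[3] = 5; x[4] = 1.
Since x[4] = x[0] = 1, the sequence is periodic with period 4.
(1214 - 0) mod 4 = 2, so x[1214] = x[2] = 9.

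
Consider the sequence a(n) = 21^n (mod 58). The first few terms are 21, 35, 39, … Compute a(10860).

Listing terms: a(1) = 21; a(2) = 35; a(3) = 39; a(4) = 7; a(5) = 31; a(6) = 13; a(7) = 41; a(8) = 49; a(9) = 43; a(10) = 33; a(11) = 55; a(12) = 53; a(13) = 11; a(14) = 57; a(15) = 37; a(16) = 23; a(17) = 19; a(18) = 51; a(19) = 27; a(20) = 45; a(21) = 17; a(22) = 9; a(23) = 15; a(24) = 25; a(25) = 3; a(26) = 5; a(27) = 47; a(28) = 1; a(29) = 21.
Since a(29) = a(1) = 21, the sequence is periodic with period 28.
(10860 - 1) mod 28 = 23, so a(10860) = a(24) = 25.

25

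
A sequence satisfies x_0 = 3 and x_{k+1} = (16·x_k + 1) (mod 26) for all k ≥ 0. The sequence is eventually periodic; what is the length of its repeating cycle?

3

Listing terms: x_0 = 3,  x_1 = 23,  x_2 = 5,  x_3 = 3.
Since x_3 = x_0 = 3, the sequence is periodic with period 3.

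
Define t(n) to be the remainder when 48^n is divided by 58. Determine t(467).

t(1) = 48, t(2) = 42, t(3) = 44, t(4) = 24, t(5) = 50, t(6) = 22, t(7) = 12, t(8) = 54, t(9) = 40, t(10) = 6, t(11) = 56, t(12) = 20, t(13) = 32, t(14) = 28, t(15) = 10, t(16) = 16, t(17) = 14, t(18) = 34, t(19) = 8, t(20) = 36, t(21) = 46, t(22) = 4, t(23) = 18, t(24) = 52, t(25) = 2, t(26) = 38, t(27) = 26, t(28) = 30, t(29) = 48.
The sequence repeats with period 28.
(467 - 1) mod 28 = 18, so t(467) = t(19) = 8.

8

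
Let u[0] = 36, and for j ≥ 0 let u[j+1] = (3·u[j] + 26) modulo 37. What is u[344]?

Listing terms: u[0] = 36,  u[1] = 23,  u[2] = 21,  u[3] = 15,  u[4] = 34,  u[5] = 17,  u[6] = 3,  u[7] = 35,  u[8] = 20,  u[9] = 12,  u[10] = 25,  u[11] = 27,  u[12] = 33,  u[13] = 14,  u[14] = 31,  u[15] = 8,  u[16] = 13,  u[17] = 28,  u[18] = 36.
Since u[18] = u[0] = 36, the sequence is periodic with period 18.
So u[344] = u[0 + ((344-0) mod 18)] = u[2] = 21.

21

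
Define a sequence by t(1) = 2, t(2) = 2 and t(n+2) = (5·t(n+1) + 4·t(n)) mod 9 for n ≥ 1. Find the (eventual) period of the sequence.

We have t(1) = 2; t(2) = 2; t(3) = 0; t(4) = 8; t(5) = 4; t(6) = 7; t(7) = 6; t(8) = 4; t(9) = 8; t(10) = 2; t(11) = 6; t(12) = 2; t(13) = 7; t(14) = 7; t(15) = 0; t(16) = 1; t(17) = 5; t(18) = 2; t(19) = 3; t(20) = 5; t(21) = 1; t(22) = 7; t(23) = 3; t(24) = 7; t(25) = 2; t(26) = 2.
The sequence repeats with period 24.

24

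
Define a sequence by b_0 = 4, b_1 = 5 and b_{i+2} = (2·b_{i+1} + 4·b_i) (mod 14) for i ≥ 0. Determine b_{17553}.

Listing terms: b_0 = 4, b_1 = 5, b_2 = 12, b_3 = 2, b_4 = 10, b_5 = 0, b_6 = 12, b_7 = 10, b_8 = 12, b_9 = 8, b_{10} = 8, b_{11} = 6, b_{12} = 2, b_{13} = 0, b_{14} = 8, b_{15} = 2, b_{16} = 8, b_{17} = 10, b_{18} = 10, b_{19} = 4, b_{20} = 6, b_{21} = 0, b_{22} = 10, b_{23} = 6, b_{24} = 10, b_{25} = 2, b_{26} = 2, b_{27} = 12, b_{28} = 4, b_{29} = 0, b_{30} = 2, b_{31} = 4, b_{32} = 2, b_{33} = 6, b_{34} = 6, b_{35} = 8, b_{36} = 12, b_{37} = 0, b_{38} = 6, b_{39} = 12, b_{40} = 6, b_{41} = 4, b_{42} = 4, b_{43} = 10, b_{44} = 8, b_{45} = 0, b_{46} = 4, b_{47} = 8, b_{48} = 4, b_{49} = 12, b_{50} = 12, b_{51} = 2.
Since (b_{50}, b_{51}) = (b_2, b_3) = (12, 2) (two consecutive terms determine the rest), the sequence is eventually periodic: after a pre-period of length 2 it cycles with period 48.
For i ≥ 2, b_i depends only on (i - 2) mod 48. (17553 - 2) mod 48 = 31, so b_{17553} = b_{33} = 6.

6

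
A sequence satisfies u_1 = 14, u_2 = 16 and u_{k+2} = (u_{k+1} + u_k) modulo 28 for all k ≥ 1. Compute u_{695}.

16

Listing terms: u_1 = 14; u_2 = 16; u_3 = 2; u_4 = 18; u_5 = 20; u_6 = 10; u_7 = 2; u_8 = 12; u_9 = 14; u_{10} = 26; u_{11} = 12; u_{12} = 10; u_{13} = 22; u_{14} = 4; u_{15} = 26; u_{16} = 2; u_{17} = 0; u_{18} = 2; u_{19} = 2; u_{20} = 4; u_{21} = 6; u_{22} = 10; u_{23} = 16; u_{24} = 26; u_{25} = 14; u_{26} = 12; u_{27} = 26; u_{28} = 10; u_{29} = 8; u_{30} = 18; u_{31} = 26; u_{32} = 16; u_{33} = 14; u_{34} = 2; u_{35} = 16; u_{36} = 18; u_{37} = 6; u_{38} = 24; u_{39} = 2; u_{40} = 26; u_{41} = 0; u_{42} = 26; u_{43} = 26; u_{44} = 24; u_{45} = 22; u_{46} = 18; u_{47} = 12; u_{48} = 2; u_{49} = 14; u_{50} = 16.
The sequence repeats with period 48.
So u_{695} = u_{1 + ((695-1) mod 48)} = u_{23} = 16.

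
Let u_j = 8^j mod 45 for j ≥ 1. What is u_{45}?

8

u_1 = 8; u_2 = 19; u_3 = 17; u_4 = 1; u_5 = 8.
The sequence repeats with period 4.
So u_{45} = u_{1 + ((45-1) mod 4)} = u_1 = 8.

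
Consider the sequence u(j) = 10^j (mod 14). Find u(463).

10

We have u(1) = 10; u(2) = 2; u(3) = 6; u(4) = 4; u(5) = 12; u(6) = 8; u(7) = 10.
The sequence repeats with period 6.
(463 - 1) mod 6 = 0, so u(463) = u(1) = 10.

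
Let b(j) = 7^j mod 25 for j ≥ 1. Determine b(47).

18

b(1) = 7, b(2) = 24, b(3) = 18, b(4) = 1, b(5) = 7.
Since b(5) = b(1) = 7, the sequence is periodic with period 4.
(47 - 1) mod 4 = 2, so b(47) = b(3) = 18.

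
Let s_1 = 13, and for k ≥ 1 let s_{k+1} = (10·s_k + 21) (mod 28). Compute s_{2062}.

We have s_1 = 13, s_2 = 11, s_3 = 19, s_4 = 15, s_5 = 3, s_6 = 23, s_7 = 27, s_8 = 11.
Since s_8 = s_2 = 11, the sequence is eventually periodic: after a pre-period of length 1 it cycles with period 6.
For k ≥ 2, s_k depends only on (k - 2) mod 6. (2062 - 2) mod 6 = 2, so s_{2062} = s_4 = 15.

15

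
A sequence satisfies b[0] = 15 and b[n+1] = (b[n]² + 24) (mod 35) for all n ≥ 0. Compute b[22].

10

b[0] = 15,  b[1] = 4,  b[2] = 5,  b[3] = 14,  b[4] = 10,  b[5] = 19,  b[6] = 0,  b[7] = 24,  b[8] = 5.
Since b[8] = b[2] = 5, the sequence is eventually periodic: after a pre-period of length 2 it cycles with period 6.
For n ≥ 2, b[n] depends only on (n - 2) mod 6. (22 - 2) mod 6 = 2, so b[22] = b[4] = 10.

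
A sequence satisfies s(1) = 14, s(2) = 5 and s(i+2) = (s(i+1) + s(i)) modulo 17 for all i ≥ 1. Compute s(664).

15

Listing terms: s(1) = 14,  s(2) = 5,  s(3) = 2,  s(4) = 7,  s(5) = 9,  s(6) = 16,  s(7) = 8,  s(8) = 7,  s(9) = 15,  s(10) = 5,  s(11) = 3,  s(12) = 8,  s(13) = 11,  s(14) = 2,  s(15) = 13,  s(16) = 15,  s(17) = 11,  s(18) = 9,  s(19) = 3,  s(20) = 12,  s(21) = 15,  s(22) = 10,  s(23) = 8,  s(24) = 1,  s(25) = 9,  s(26) = 10,  s(27) = 2,  s(28) = 12,  s(29) = 14,  s(30) = 9,  s(31) = 6,  s(32) = 15,  s(33) = 4,  s(34) = 2,  s(35) = 6,  s(36) = 8,  s(37) = 14,  s(38) = 5.
The sequence repeats with period 36.
So s(664) = s(1 + ((664-1) mod 36)) = s(16) = 15.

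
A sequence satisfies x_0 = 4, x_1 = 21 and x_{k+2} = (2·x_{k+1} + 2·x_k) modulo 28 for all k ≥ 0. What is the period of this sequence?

We have x_0 = 4, x_1 = 21, x_2 = 22, x_3 = 2, x_4 = 20, x_5 = 16, x_6 = 16, x_7 = 8, x_8 = 20, x_9 = 0, x_{10} = 12, x_{11} = 24, x_{12} = 16, x_{13} = 24, x_{14} = 24, x_{15} = 12, x_{16} = 16, x_{17} = 0, x_{18} = 4, x_{19} = 8, x_{20} = 24, x_{21} = 8, x_{22} = 8, x_{23} = 4, x_{24} = 24, x_{25} = 0, x_{26} = 20, x_{27} = 12, x_{28} = 8, x_{29} = 12, x_{30} = 12, x_{31} = 20, x_{32} = 8, x_{33} = 0, x_{34} = 16, x_{35} = 4, x_{36} = 12, x_{37} = 4, x_{38} = 4, x_{39} = 16, x_{40} = 12, x_{41} = 0, x_{42} = 24, x_{43} = 20, x_{44} = 4, x_{45} = 20, x_{46} = 20, x_{47} = 24, x_{48} = 4, x_{49} = 0, x_{50} = 8, x_{51} = 16, x_{52} = 20, x_{53} = 16.
Since (x_{52}, x_{53}) = (x_4, x_5) = (20, 16) (two consecutive terms determine the rest), the sequence is eventually periodic: after a pre-period of length 4 it cycles with period 48.

48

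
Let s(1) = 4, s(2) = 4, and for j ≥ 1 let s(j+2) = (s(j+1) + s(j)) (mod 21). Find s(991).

Computing terms: s(1) = 4,  s(2) = 4,  s(3) = 8,  s(4) = 12,  s(5) = 20,  s(6) = 11,  s(7) = 10,  s(8) = 0,  s(9) = 10,  s(10) = 10,  s(11) = 20,  s(12) = 9,  s(13) = 8,  s(14) = 17,  s(15) = 4,  s(16) = 0,  s(17) = 4,  s(18) = 4.
The sequence repeats with period 16.
So s(991) = s(1 + ((991-1) mod 16)) = s(15) = 4.

4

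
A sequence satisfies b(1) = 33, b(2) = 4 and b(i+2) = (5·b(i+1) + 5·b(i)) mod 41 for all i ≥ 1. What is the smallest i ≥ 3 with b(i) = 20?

b(1) = 33,  b(2) = 4,  b(3) = 21,  b(4) = 2,  b(5) = 33,  b(6) = 11,  b(7) = 15,  b(8) = 7,  b(9) = 28,  b(10) = 11,  b(11) = 31,  b(12) = 5,  b(13) = 16,  b(14) = 23,  b(15) = 31,  b(16) = 24,  b(17) = 29,  b(18) = 19,  b(19) = 35,  b(20) = 24,  b(21) = 8,  b(22) = 37,  b(23) = 20,  b(24) = 39,  b(25) = 8,  b(26) = 30,  b(27) = 26,  b(28) = 34,  b(29) = 13,  b(30) = 30,  b(31) = 10,  b(32) = 36,  b(33) = 25,  b(34) = 18,  b(35) = 10,  b(36) = 17,  b(37) = 12,  b(38) = 22,  b(39) = 6,  b(40) = 17,  b(41) = 33,  b(42) = 4.
Since (b(41), b(42)) = (b(1), b(2)) = (33, 4) (two consecutive terms determine the rest), the sequence is periodic with period 40.
The value 20 first appears (with i ≥ 3) at b(23).

23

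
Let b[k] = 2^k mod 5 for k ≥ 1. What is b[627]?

Computing terms: b[1] = 2, b[2] = 4, b[3] = 3, b[4] = 1, b[5] = 2.
Since b[5] = b[1] = 2, the sequence is periodic with period 4.
(627 - 1) mod 4 = 2, so b[627] = b[3] = 3.

3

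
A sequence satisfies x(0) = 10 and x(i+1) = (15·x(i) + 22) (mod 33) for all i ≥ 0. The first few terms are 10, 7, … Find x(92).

28

x(0) = 10; x(1) = 7; x(2) = 28; x(3) = 13; x(4) = 19; x(5) = 10.
The sequence repeats with period 5.
(92 - 0) mod 5 = 2, so x(92) = x(2) = 28.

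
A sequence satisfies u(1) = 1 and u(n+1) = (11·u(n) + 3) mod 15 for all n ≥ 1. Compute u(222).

We have u(1) = 1; u(2) = 14; u(3) = 7; u(4) = 5; u(5) = 13; u(6) = 11; u(7) = 4; u(8) = 2; u(9) = 10; u(10) = 8; u(11) = 1.
The sequence repeats with period 10.
(222 - 1) mod 10 = 1, so u(222) = u(2) = 14.

14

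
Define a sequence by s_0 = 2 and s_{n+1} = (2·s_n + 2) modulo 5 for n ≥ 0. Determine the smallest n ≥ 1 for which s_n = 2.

Computing terms: s_0 = 2,  s_1 = 1,  s_2 = 4,  s_3 = 0,  s_4 = 2.
The sequence repeats with period 4.
The value 2 next appears (with n ≥ 1) at s_4.

4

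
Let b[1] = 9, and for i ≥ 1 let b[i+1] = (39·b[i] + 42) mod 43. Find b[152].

1

b[1] = 9,  b[2] = 6,  b[3] = 18,  b[4] = 13,  b[5] = 33,  b[6] = 39,  b[7] = 15,  b[8] = 25,  b[9] = 28,  b[10] = 16,  b[11] = 21,  b[12] = 1,  b[13] = 38,  b[14] = 19,  b[15] = 9.
The sequence repeats with period 14.
So b[152] = b[1 + ((152-1) mod 14)] = b[12] = 1.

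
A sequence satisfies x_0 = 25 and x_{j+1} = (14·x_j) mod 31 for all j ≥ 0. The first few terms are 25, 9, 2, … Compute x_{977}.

We have x_0 = 25, x_1 = 9, x_2 = 2, x_3 = 28, x_4 = 20, x_5 = 1, x_6 = 14, x_7 = 10, x_8 = 16, x_9 = 7, x_{10} = 5, x_{11} = 8, x_{12} = 19, x_{13} = 18, x_{14} = 4, x_{15} = 25.
The sequence repeats with period 15.
(977 - 0) mod 15 = 2, so x_{977} = x_2 = 2.

2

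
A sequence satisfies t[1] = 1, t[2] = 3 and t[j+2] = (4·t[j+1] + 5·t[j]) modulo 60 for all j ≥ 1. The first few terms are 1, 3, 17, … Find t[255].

Listing terms: t[1] = 1, t[2] = 3, t[3] = 17, t[4] = 23, t[5] = 57, t[6] = 43, t[7] = 37, t[8] = 3, t[9] = 17.
Since (t[8], t[9]) = (t[2], t[3]) = (3, 17) (two consecutive terms determine the rest), the sequence is eventually periodic: after a pre-period of length 1 it cycles with period 6.
For j ≥ 2, t[j] depends only on (j - 2) mod 6. (255 - 2) mod 6 = 1, so t[255] = t[3] = 17.

17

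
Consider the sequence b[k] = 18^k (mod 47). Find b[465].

27

Listing terms: b[0] = 1,  b[1] = 18,  b[2] = 42,  b[3] = 4,  b[4] = 25,  b[5] = 27,  b[6] = 16,  b[7] = 6,  b[8] = 14,  b[9] = 17,  b[10] = 24,  b[11] = 9,  b[12] = 21,  b[13] = 2,  b[14] = 36,  b[15] = 37,  b[16] = 8,  b[17] = 3,  b[18] = 7,  b[19] = 32,  b[20] = 12,  b[21] = 28,  b[22] = 34,  b[23] = 1.
The sequence repeats with period 23.
(465 - 0) mod 23 = 5, so b[465] = b[5] = 27.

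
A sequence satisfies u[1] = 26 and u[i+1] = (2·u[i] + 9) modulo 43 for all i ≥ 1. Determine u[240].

u[1] = 26,  u[2] = 18,  u[3] = 2,  u[4] = 13,  u[5] = 35,  u[6] = 36,  u[7] = 38,  u[8] = 42,  u[9] = 7,  u[10] = 23,  u[11] = 12,  u[12] = 33,  u[13] = 32,  u[14] = 30,  u[15] = 26.
The sequence repeats with period 14.
So u[240] = u[1 + ((240-1) mod 14)] = u[2] = 18.

18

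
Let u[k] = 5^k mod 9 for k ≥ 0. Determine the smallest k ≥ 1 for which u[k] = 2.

Computing terms: u[0] = 1,  u[1] = 5,  u[2] = 7,  u[3] = 8,  u[4] = 4,  u[5] = 2,  u[6] = 1.
The sequence repeats with period 6.
The value 2 first appears (with k ≥ 1) at u[5].

5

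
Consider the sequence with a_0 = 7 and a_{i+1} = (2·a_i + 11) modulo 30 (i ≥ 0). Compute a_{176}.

7

We have a_0 = 7, a_1 = 25, a_2 = 1, a_3 = 13, a_4 = 7.
Since a_4 = a_0 = 7, the sequence is periodic with period 4.
So a_{176} = a_{0 + ((176-0) mod 4)} = a_0 = 7.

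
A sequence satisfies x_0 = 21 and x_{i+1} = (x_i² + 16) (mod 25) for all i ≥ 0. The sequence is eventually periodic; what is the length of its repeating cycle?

We have x_0 = 21; x_1 = 7; x_2 = 15; x_3 = 16; x_4 = 22; x_5 = 0; x_6 = 16.
Since x_6 = x_3 = 16, the sequence is eventually periodic: after a pre-period of length 3 it cycles with period 3.

3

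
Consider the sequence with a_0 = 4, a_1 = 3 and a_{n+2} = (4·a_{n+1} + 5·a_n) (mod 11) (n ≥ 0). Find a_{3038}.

2

a_0 = 4, a_1 = 3, a_2 = 10, a_3 = 0, a_4 = 6, a_5 = 2, a_6 = 5, a_7 = 8, a_8 = 2, a_9 = 4, a_{10} = 4, a_{11} = 3.
The sequence repeats with period 10.
(3038 - 0) mod 10 = 8, so a_{3038} = a_8 = 2.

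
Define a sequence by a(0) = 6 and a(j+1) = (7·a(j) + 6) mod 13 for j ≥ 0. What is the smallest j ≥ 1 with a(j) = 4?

Listing terms: a(0) = 6; a(1) = 9; a(2) = 4; a(3) = 8; a(4) = 10; a(5) = 11; a(6) = 5; a(7) = 2; a(8) = 7; a(9) = 3; a(10) = 1; a(11) = 0; a(12) = 6.
Since a(12) = a(0) = 6, the sequence is periodic with period 12.
The value 4 first appears (with j ≥ 1) at a(2).

2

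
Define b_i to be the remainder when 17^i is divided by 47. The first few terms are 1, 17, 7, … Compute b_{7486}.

Listing terms: b_0 = 1, b_1 = 17, b_2 = 7, b_3 = 25, b_4 = 2, b_5 = 34, b_6 = 14, b_7 = 3, b_8 = 4, b_9 = 21, b_{10} = 28, b_{11} = 6, b_{12} = 8, b_{13} = 42, b_{14} = 9, b_{15} = 12, b_{16} = 16, b_{17} = 37, b_{18} = 18, b_{19} = 24, b_{20} = 32, b_{21} = 27, b_{22} = 36, b_{23} = 1.
Since b_{23} = b_0 = 1, the sequence is periodic with period 23.
So b_{7486} = b_{0 + ((7486-0) mod 23)} = b_{11} = 6.

6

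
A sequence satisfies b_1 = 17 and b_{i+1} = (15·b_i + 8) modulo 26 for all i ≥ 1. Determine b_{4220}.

7

We have b_1 = 17,  b_2 = 3,  b_3 = 1,  b_4 = 23,  b_5 = 15,  b_6 = 25,  b_7 = 19,  b_8 = 7,  b_9 = 9,  b_{10} = 13,  b_{11} = 21,  b_{12} = 11,  b_{13} = 17.
The sequence repeats with period 12.
(4220 - 1) mod 12 = 7, so b_{4220} = b_8 = 7.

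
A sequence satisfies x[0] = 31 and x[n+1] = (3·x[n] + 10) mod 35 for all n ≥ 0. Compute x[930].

24

x[0] = 31,  x[1] = 33,  x[2] = 4,  x[3] = 22,  x[4] = 6,  x[5] = 28,  x[6] = 24,  x[7] = 12,  x[8] = 11,  x[9] = 8,  x[10] = 34,  x[11] = 7,  x[12] = 31.
The sequence repeats with period 12.
(930 - 0) mod 12 = 6, so x[930] = x[6] = 24.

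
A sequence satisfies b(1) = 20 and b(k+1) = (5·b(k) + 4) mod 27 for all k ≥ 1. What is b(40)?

5

b(1) = 20,  b(2) = 23,  b(3) = 11,  b(4) = 5,  b(5) = 2,  b(6) = 14,  b(7) = 20.
The sequence repeats with period 6.
So b(40) = b(1 + ((40-1) mod 6)) = b(4) = 5.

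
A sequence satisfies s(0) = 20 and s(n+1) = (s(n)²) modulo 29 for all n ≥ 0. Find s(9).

Computing terms: s(0) = 20, s(1) = 23, s(2) = 7, s(3) = 20.
The sequence repeats with period 3.
So s(9) = s(0 + ((9-0) mod 3)) = s(0) = 20.

20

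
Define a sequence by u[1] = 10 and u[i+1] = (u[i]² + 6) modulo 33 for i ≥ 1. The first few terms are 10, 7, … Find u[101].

u[1] = 10, u[2] = 7, u[3] = 22, u[4] = 28, u[5] = 31, u[6] = 10.
Since u[6] = u[1] = 10, the sequence is periodic with period 5.
So u[101] = u[1 + ((101-1) mod 5)] = u[1] = 10.

10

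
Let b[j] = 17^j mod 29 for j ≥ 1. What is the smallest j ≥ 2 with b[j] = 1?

We have b[1] = 17, b[2] = 28, b[3] = 12, b[4] = 1, b[5] = 17.
The sequence repeats with period 4.
The value 1 first appears (with j ≥ 2) at b[4].

4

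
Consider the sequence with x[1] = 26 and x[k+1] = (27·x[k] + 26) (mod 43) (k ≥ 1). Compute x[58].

We have x[1] = 26; x[2] = 40; x[3] = 31; x[4] = 3; x[5] = 21; x[6] = 34; x[7] = 41; x[8] = 15; x[9] = 1; x[10] = 10; x[11] = 38; x[12] = 20; x[13] = 7; x[14] = 0; x[15] = 26.
Since x[15] = x[1] = 26, the sequence is periodic with period 14.
(58 - 1) mod 14 = 1, so x[58] = x[2] = 40.

40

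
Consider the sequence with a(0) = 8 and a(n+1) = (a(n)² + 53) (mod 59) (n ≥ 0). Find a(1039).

We have a(0) = 8,  a(1) = 58,  a(2) = 54,  a(3) = 19,  a(4) = 1,  a(5) = 54.
Since a(5) = a(2) = 54, the sequence is eventually periodic: after a pre-period of length 2 it cycles with period 3.
For n ≥ 2, a(n) depends only on (n - 2) mod 3. (1039 - 2) mod 3 = 2, so a(1039) = a(4) = 1.

1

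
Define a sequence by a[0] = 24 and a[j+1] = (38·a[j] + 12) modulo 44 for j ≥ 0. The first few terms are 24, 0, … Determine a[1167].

We have a[0] = 24; a[1] = 0; a[2] = 12; a[3] = 28; a[4] = 20; a[5] = 24.
Since a[5] = a[0] = 24, the sequence is periodic with period 5.
So a[1167] = a[0 + ((1167-0) mod 5)] = a[2] = 12.

12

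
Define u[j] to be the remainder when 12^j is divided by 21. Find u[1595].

3

We have u[1] = 12; u[2] = 18; u[3] = 6; u[4] = 9; u[5] = 3; u[6] = 15; u[7] = 12.
Since u[7] = u[1] = 12, the sequence is periodic with period 6.
(1595 - 1) mod 6 = 4, so u[1595] = u[5] = 3.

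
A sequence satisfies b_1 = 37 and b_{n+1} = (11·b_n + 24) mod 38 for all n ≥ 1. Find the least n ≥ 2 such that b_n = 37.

Computing terms: b_1 = 37, b_2 = 13, b_3 = 15, b_4 = 37.
The sequence repeats with period 3.
The value 37 next appears (with n ≥ 2) at b_4.

4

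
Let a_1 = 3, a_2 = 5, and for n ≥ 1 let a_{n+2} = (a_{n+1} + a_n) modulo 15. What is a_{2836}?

We have a_1 = 3, a_2 = 5, a_3 = 8, a_4 = 13, a_5 = 6, a_6 = 4, a_7 = 10, a_8 = 14, a_9 = 9, a_{10} = 8, a_{11} = 2, a_{12} = 10, a_{13} = 12, a_{14} = 7, a_{15} = 4, a_{16} = 11, a_{17} = 0, a_{18} = 11, a_{19} = 11, a_{20} = 7, a_{21} = 3, a_{22} = 10, a_{23} = 13, a_{24} = 8, a_{25} = 6, a_{26} = 14, a_{27} = 5, a_{28} = 4, a_{29} = 9, a_{30} = 13, a_{31} = 7, a_{32} = 5, a_{33} = 12, a_{34} = 2, a_{35} = 14, a_{36} = 1, a_{37} = 0, a_{38} = 1, a_{39} = 1, a_{40} = 2, a_{41} = 3, a_{42} = 5.
Since (a_{41}, a_{42}) = (a_1, a_2) = (3, 5) (two consecutive terms determine the rest), the sequence is periodic with period 40.
So a_{2836} = a_{1 + ((2836-1) mod 40)} = a_{36} = 1.

1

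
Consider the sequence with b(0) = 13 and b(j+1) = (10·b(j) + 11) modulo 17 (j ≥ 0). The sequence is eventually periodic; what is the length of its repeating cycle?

b(0) = 13; b(1) = 5; b(2) = 10; b(3) = 9; b(4) = 16; b(5) = 1; b(6) = 4; b(7) = 0; b(8) = 11; b(9) = 2; b(10) = 14; b(11) = 15; b(12) = 8; b(13) = 6; b(14) = 3; b(15) = 7; b(16) = 13.
Since b(16) = b(0) = 13, the sequence is periodic with period 16.

16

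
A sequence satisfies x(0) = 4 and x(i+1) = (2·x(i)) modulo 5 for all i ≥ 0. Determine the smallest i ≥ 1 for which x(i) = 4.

Listing terms: x(0) = 4, x(1) = 3, x(2) = 1, x(3) = 2, x(4) = 4.
The sequence repeats with period 4.
The value 4 next appears (with i ≥ 1) at x(4).

4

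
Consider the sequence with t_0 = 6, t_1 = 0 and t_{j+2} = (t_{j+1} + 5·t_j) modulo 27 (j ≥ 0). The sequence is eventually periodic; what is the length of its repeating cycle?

Computing terms: t_0 = 6, t_1 = 0, t_2 = 3, t_3 = 3, t_4 = 18, t_5 = 6, t_6 = 15, t_7 = 18, t_8 = 12, t_9 = 21, t_{10} = 0, t_{11} = 24, t_{12} = 24, t_{13} = 9, t_{14} = 21, t_{15} = 12, t_{16} = 9, t_{17} = 15, t_{18} = 6, t_{19} = 0.
Since (t_{18}, t_{19}) = (t_0, t_1) = (6, 0) (two consecutive terms determine the rest), the sequence is periodic with period 18.

18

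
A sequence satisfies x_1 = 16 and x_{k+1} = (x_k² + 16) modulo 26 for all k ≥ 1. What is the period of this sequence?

5

Computing terms: x_1 = 16,  x_2 = 12,  x_3 = 4,  x_4 = 6,  x_5 = 0,  x_6 = 16.
Since x_6 = x_1 = 16, the sequence is periodic with period 5.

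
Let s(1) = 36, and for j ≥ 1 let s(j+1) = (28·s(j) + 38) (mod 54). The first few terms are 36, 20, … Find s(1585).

Listing terms: s(1) = 36,  s(2) = 20,  s(3) = 4,  s(4) = 42,  s(5) = 26,  s(6) = 10,  s(7) = 48,  s(8) = 32,  s(9) = 16,  s(10) = 0,  s(11) = 38,  s(12) = 22,  s(13) = 6,  s(14) = 44,  s(15) = 28,  s(16) = 12,  s(17) = 50,  s(18) = 34,  s(19) = 18,  s(20) = 2,  s(21) = 40,  s(22) = 24,  s(23) = 8,  s(24) = 46,  s(25) = 30,  s(26) = 14,  s(27) = 52,  s(28) = 36.
Since s(28) = s(1) = 36, the sequence is periodic with period 27.
(1585 - 1) mod 27 = 18, so s(1585) = s(19) = 18.

18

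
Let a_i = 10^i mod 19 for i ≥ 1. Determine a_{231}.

8

Listing terms: a_1 = 10; a_2 = 5; a_3 = 12; a_4 = 6; a_5 = 3; a_6 = 11; a_7 = 15; a_8 = 17; a_9 = 18; a_{10} = 9; a_{11} = 14; a_{12} = 7; a_{13} = 13; a_{14} = 16; a_{15} = 8; a_{16} = 4; a_{17} = 2; a_{18} = 1; a_{19} = 10.
Since a_{19} = a_1 = 10, the sequence is periodic with period 18.
So a_{231} = a_{1 + ((231-1) mod 18)} = a_{15} = 8.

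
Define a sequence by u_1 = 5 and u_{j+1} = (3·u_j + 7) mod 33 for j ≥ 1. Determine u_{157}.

22

We have u_1 = 5,  u_2 = 22,  u_3 = 7,  u_4 = 28,  u_5 = 25,  u_6 = 16,  u_7 = 22.
Since u_7 = u_2 = 22, the sequence is eventually periodic: after a pre-period of length 1 it cycles with period 5.
For j ≥ 2, u_j depends only on (j - 2) mod 5. (157 - 2) mod 5 = 0, so u_{157} = u_2 = 22.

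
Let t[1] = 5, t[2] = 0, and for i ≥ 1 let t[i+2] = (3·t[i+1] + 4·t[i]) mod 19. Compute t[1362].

12

Listing terms: t[1] = 5, t[2] = 0, t[3] = 1, t[4] = 3, t[5] = 13, t[6] = 13, t[7] = 15, t[8] = 2, t[9] = 9, t[10] = 16, t[11] = 8, t[12] = 12, t[13] = 11, t[14] = 5, t[15] = 2, t[16] = 7, t[17] = 10, t[18] = 1, t[19] = 5, t[20] = 0.
Since (t[19], t[20]) = (t[1], t[2]) = (5, 0) (two consecutive terms determine the rest), the sequence is periodic with period 18.
(1362 - 1) mod 18 = 11, so t[1362] = t[12] = 12.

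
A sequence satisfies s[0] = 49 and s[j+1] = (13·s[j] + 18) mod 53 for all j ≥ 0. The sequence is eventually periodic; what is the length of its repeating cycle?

Computing terms: s[0] = 49, s[1] = 19, s[2] = 0, s[3] = 18, s[4] = 40, s[5] = 8, s[6] = 16, s[7] = 14, s[8] = 41, s[9] = 21, s[10] = 26, s[11] = 38, s[12] = 35, s[13] = 49.
The sequence repeats with period 13.

13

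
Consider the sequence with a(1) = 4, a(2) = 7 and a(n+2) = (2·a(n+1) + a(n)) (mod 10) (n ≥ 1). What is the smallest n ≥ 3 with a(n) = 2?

a(1) = 4, a(2) = 7, a(3) = 8, a(4) = 3, a(5) = 4, a(6) = 1, a(7) = 6, a(8) = 3, a(9) = 2, a(10) = 7, a(11) = 6, a(12) = 9, a(13) = 4, a(14) = 7.
Since (a(13), a(14)) = (a(1), a(2)) = (4, 7) (two consecutive terms determine the rest), the sequence is periodic with period 12.
The value 2 first appears (with n ≥ 3) at a(9).

9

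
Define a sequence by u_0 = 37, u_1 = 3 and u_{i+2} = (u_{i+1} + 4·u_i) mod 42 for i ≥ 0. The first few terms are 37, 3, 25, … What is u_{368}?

1

Computing terms: u_0 = 37, u_1 = 3, u_2 = 25, u_3 = 37, u_4 = 11, u_5 = 33, u_6 = 35, u_7 = 41, u_8 = 13, u_9 = 9, u_{10} = 19, u_{11} = 13, u_{12} = 5, u_{13} = 15, u_{14} = 35, u_{15} = 11, u_{16} = 25, u_{17} = 27, u_{18} = 1, u_{19} = 25, u_{20} = 29, u_{21} = 3, u_{22} = 35, u_{23} = 5, u_{24} = 19, u_{25} = 39, u_{26} = 31, u_{27} = 19, u_{28} = 17, u_{29} = 9, u_{30} = 35, u_{31} = 29, u_{32} = 1, u_{33} = 33, u_{34} = 37, u_{35} = 1, u_{36} = 23, u_{37} = 27, u_{38} = 35, u_{39} = 17, u_{40} = 31, u_{41} = 15, u_{42} = 13, u_{43} = 31, u_{44} = 41, u_{45} = 39, u_{46} = 35, u_{47} = 23, u_{48} = 37, u_{49} = 3.
The sequence repeats with period 48.
So u_{368} = u_{0 + ((368-0) mod 48)} = u_{32} = 1.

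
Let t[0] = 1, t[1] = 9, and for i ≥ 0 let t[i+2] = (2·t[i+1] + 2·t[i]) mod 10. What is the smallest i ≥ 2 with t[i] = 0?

2

Listing terms: t[0] = 1, t[1] = 9, t[2] = 0, t[3] = 8, t[4] = 6, t[5] = 8, t[6] = 8, t[7] = 2, t[8] = 0, t[9] = 4, t[10] = 8, t[11] = 4, t[12] = 4, t[13] = 6, t[14] = 0, t[15] = 2, t[16] = 4, t[17] = 2, t[18] = 2, t[19] = 8, t[20] = 0, t[21] = 6, t[22] = 2, t[23] = 6, t[24] = 6, t[25] = 4, t[26] = 0, t[27] = 8.
Since (t[26], t[27]) = (t[2], t[3]) = (0, 8) (two consecutive terms determine the rest), the sequence is eventually periodic: after a pre-period of length 2 it cycles with period 24.
The value 0 first appears (with i ≥ 2) at t[2].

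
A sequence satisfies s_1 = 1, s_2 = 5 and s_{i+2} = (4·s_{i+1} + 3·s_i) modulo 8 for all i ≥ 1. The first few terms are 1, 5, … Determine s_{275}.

Computing terms: s_1 = 1,  s_2 = 5,  s_3 = 7,  s_4 = 3,  s_5 = 1,  s_6 = 5.
Since (s_5, s_6) = (s_1, s_2) = (1, 5) (two consecutive terms determine the rest), the sequence is periodic with period 4.
(275 - 1) mod 4 = 2, so s_{275} = s_3 = 7.

7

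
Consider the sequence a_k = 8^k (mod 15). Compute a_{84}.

1

Computing terms: a_1 = 8; a_2 = 4; a_3 = 2; a_4 = 1; a_5 = 8.
The sequence repeats with period 4.
So a_{84} = a_{1 + ((84-1) mod 4)} = a_4 = 1.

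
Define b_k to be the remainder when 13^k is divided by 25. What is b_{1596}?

16

We have b_1 = 13,  b_2 = 19,  b_3 = 22,  b_4 = 11,  b_5 = 18,  b_6 = 9,  b_7 = 17,  b_8 = 21,  b_9 = 23,  b_{10} = 24,  b_{11} = 12,  b_{12} = 6,  b_{13} = 3,  b_{14} = 14,  b_{15} = 7,  b_{16} = 16,  b_{17} = 8,  b_{18} = 4,  b_{19} = 2,  b_{20} = 1,  b_{21} = 13.
Since b_{21} = b_1 = 13, the sequence is periodic with period 20.
So b_{1596} = b_{1 + ((1596-1) mod 20)} = b_{16} = 16.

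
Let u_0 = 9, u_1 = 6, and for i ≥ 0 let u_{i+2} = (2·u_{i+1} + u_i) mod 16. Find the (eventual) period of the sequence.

We have u_0 = 9,  u_1 = 6,  u_2 = 5,  u_3 = 0,  u_4 = 5,  u_5 = 10,  u_6 = 9,  u_7 = 12,  u_8 = 1,  u_9 = 14,  u_{10} = 13,  u_{11} = 8,  u_{12} = 13,  u_{13} = 2,  u_{14} = 1,  u_{15} = 4,  u_{16} = 9,  u_{17} = 6.
Since (u_{16}, u_{17}) = (u_0, u_1) = (9, 6) (two consecutive terms determine the rest), the sequence is periodic with period 16.

16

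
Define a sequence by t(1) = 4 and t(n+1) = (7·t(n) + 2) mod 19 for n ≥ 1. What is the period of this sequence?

3

Computing terms: t(1) = 4,  t(2) = 11,  t(3) = 3,  t(4) = 4.
Since t(4) = t(1) = 4, the sequence is periodic with period 3.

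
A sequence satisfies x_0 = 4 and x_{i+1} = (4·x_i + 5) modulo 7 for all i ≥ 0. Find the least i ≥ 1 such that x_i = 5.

2

x_0 = 4; x_1 = 0; x_2 = 5; x_3 = 4.
The sequence repeats with period 3.
The value 5 first appears (with i ≥ 1) at x_2.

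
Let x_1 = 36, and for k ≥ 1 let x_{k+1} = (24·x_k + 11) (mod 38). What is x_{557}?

x_1 = 36, x_2 = 1, x_3 = 35, x_4 = 15, x_5 = 29, x_6 = 23, x_7 = 31, x_8 = 33, x_9 = 5, x_{10} = 17, x_{11} = 1.
Since x_{11} = x_2 = 1, the sequence is eventually periodic: after a pre-period of length 1 it cycles with period 9.
For k ≥ 2, x_k depends only on (k - 2) mod 9. (557 - 2) mod 9 = 6, so x_{557} = x_8 = 33.

33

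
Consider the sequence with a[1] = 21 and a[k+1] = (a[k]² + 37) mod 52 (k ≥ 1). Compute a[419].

Computing terms: a[1] = 21, a[2] = 10, a[3] = 33, a[4] = 34, a[5] = 49, a[6] = 46, a[7] = 21.
Since a[7] = a[1] = 21, the sequence is periodic with period 6.
So a[419] = a[1 + ((419-1) mod 6)] = a[5] = 49.

49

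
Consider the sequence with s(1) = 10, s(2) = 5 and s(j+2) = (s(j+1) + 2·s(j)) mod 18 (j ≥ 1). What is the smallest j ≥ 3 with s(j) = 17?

4

We have s(1) = 10; s(2) = 5; s(3) = 7; s(4) = 17; s(5) = 13; s(6) = 11; s(7) = 1; s(8) = 5; s(9) = 7.
Since (s(8), s(9)) = (s(2), s(3)) = (5, 7) (two consecutive terms determine the rest), the sequence is eventually periodic: after a pre-period of length 1 it cycles with period 6.
The value 17 first appears (with j ≥ 3) at s(4).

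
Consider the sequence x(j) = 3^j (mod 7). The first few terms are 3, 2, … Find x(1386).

Computing terms: x(1) = 3,  x(2) = 2,  x(3) = 6,  x(4) = 4,  x(5) = 5,  x(6) = 1,  x(7) = 3.
Since x(7) = x(1) = 3, the sequence is periodic with period 6.
So x(1386) = x(1 + ((1386-1) mod 6)) = x(6) = 1.

1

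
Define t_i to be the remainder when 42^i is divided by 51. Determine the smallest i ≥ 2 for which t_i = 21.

Listing terms: t_1 = 42,  t_2 = 30,  t_3 = 36,  t_4 = 33,  t_5 = 9,  t_6 = 21,  t_7 = 15,  t_8 = 18,  t_9 = 42.
The sequence repeats with period 8.
The value 21 first appears (with i ≥ 2) at t_6.

6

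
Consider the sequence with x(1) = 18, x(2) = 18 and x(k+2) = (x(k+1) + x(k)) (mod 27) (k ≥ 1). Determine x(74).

We have x(1) = 18, x(2) = 18, x(3) = 9, x(4) = 0, x(5) = 9, x(6) = 9, x(7) = 18, x(8) = 0, x(9) = 18, x(10) = 18.
Since (x(9), x(10)) = (x(1), x(2)) = (18, 18) (two consecutive terms determine the rest), the sequence is periodic with period 8.
(74 - 1) mod 8 = 1, so x(74) = x(2) = 18.

18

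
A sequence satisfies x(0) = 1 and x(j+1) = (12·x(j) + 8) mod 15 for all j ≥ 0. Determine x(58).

8

Computing terms: x(0) = 1,  x(1) = 5,  x(2) = 8,  x(3) = 14,  x(4) = 11,  x(5) = 5.
Since x(5) = x(1) = 5, the sequence is eventually periodic: after a pre-period of length 1 it cycles with period 4.
For j ≥ 1, x(j) depends only on (j - 1) mod 4. (58 - 1) mod 4 = 1, so x(58) = x(2) = 8.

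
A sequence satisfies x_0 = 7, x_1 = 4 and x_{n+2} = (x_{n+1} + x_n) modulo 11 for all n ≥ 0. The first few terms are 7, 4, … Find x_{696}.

1

Computing terms: x_0 = 7; x_1 = 4; x_2 = 0; x_3 = 4; x_4 = 4; x_5 = 8; x_6 = 1; x_7 = 9; x_8 = 10; x_9 = 8; x_{10} = 7; x_{11} = 4.
The sequence repeats with period 10.
(696 - 0) mod 10 = 6, so x_{696} = x_6 = 1.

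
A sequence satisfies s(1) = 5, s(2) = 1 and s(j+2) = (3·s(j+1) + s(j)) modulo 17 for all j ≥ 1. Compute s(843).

9

s(1) = 5; s(2) = 1; s(3) = 8; s(4) = 8; s(5) = 15; s(6) = 2; s(7) = 4; s(8) = 14; s(9) = 12; s(10) = 16; s(11) = 9; s(12) = 9; s(13) = 2; s(14) = 15; s(15) = 13; s(16) = 3; s(17) = 5; s(18) = 1.
The sequence repeats with period 16.
So s(843) = s(1 + ((843-1) mod 16)) = s(11) = 9.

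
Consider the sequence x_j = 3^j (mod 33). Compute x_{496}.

We have x_0 = 1; x_1 = 3; x_2 = 9; x_3 = 27; x_4 = 15; x_5 = 12; x_6 = 3.
Since x_6 = x_1 = 3, the sequence is eventually periodic: after a pre-period of length 1 it cycles with period 5.
For j ≥ 1, x_j depends only on (j - 1) mod 5. (496 - 1) mod 5 = 0, so x_{496} = x_1 = 3.

3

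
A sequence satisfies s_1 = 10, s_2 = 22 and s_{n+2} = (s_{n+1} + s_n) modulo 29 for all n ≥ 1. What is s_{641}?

13

s_1 = 10, s_2 = 22, s_3 = 3, s_4 = 25, s_5 = 28, s_6 = 24, s_7 = 23, s_8 = 18, s_9 = 12, s_{10} = 1, s_{11} = 13, s_{12} = 14, s_{13} = 27, s_{14} = 12, s_{15} = 10, s_{16} = 22.
The sequence repeats with period 14.
(641 - 1) mod 14 = 10, so s_{641} = s_{11} = 13.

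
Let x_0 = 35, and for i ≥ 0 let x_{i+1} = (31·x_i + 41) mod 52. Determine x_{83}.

x_0 = 35; x_1 = 34; x_2 = 3; x_3 = 30; x_4 = 35.
The sequence repeats with period 4.
(83 - 0) mod 4 = 3, so x_{83} = x_3 = 30.

30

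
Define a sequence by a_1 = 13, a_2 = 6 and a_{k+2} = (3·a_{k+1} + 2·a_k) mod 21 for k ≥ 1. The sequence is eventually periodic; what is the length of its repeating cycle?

48

We have a_1 = 13, a_2 = 6, a_3 = 2, a_4 = 18, a_5 = 16, a_6 = 0, a_7 = 11, a_8 = 12, a_9 = 16, a_{10} = 9, a_{11} = 17, a_{12} = 6, a_{13} = 10, a_{14} = 0, a_{15} = 20, a_{16} = 18, a_{17} = 10, a_{18} = 3, a_{19} = 8, a_{20} = 9, a_{21} = 1, a_{22} = 0, a_{23} = 2, a_{24} = 6, a_{25} = 1, a_{26} = 15, a_{27} = 5, a_{28} = 3, a_{29} = 19, a_{30} = 0, a_{31} = 17, a_{32} = 9, a_{33} = 19, a_{34} = 12, a_{35} = 11, a_{36} = 15, a_{37} = 4, a_{38} = 0, a_{39} = 8, a_{40} = 3, a_{41} = 4, a_{42} = 18, a_{43} = 20, a_{44} = 12, a_{45} = 13, a_{46} = 0, a_{47} = 5, a_{48} = 15, a_{49} = 13, a_{50} = 6.
Since (a_{49}, a_{50}) = (a_1, a_2) = (13, 6) (two consecutive terms determine the rest), the sequence is periodic with period 48.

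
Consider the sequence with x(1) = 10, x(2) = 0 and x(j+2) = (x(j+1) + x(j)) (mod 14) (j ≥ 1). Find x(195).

x(1) = 10; x(2) = 0; x(3) = 10; x(4) = 10; x(5) = 6; x(6) = 2; x(7) = 8; x(8) = 10; x(9) = 4; x(10) = 0; x(11) = 4; x(12) = 4; x(13) = 8; x(14) = 12; x(15) = 6; x(16) = 4; x(17) = 10; x(18) = 0.
Since (x(17), x(18)) = (x(1), x(2)) = (10, 0) (two consecutive terms determine the rest), the sequence is periodic with period 16.
(195 - 1) mod 16 = 2, so x(195) = x(3) = 10.

10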